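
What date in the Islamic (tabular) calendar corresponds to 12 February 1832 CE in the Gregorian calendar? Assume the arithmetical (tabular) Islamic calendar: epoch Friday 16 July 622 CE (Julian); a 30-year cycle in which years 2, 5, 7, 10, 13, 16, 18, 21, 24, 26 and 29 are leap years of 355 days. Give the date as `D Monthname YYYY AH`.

Both dates share Julian Day Number 2390226; in the tabular Islamic calendar that is 10 Ramadan 1247 AH.

10 Ramadan 1247 AH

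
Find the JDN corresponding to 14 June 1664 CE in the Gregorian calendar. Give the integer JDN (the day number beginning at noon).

JDN 2299161 is 15 October 1582 CE (Gregorian); the target day is +29828 days from there, so JDN = 2328989.

2328989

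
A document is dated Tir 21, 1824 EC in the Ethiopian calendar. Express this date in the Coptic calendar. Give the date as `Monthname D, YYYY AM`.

The source date corresponds to 29 January 1832 in the Gregorian calendar (JDN 2390212).
That day falls on 21 Tobi 1548 AM in the Coptic calendar.

Tobi 21, 1548 AM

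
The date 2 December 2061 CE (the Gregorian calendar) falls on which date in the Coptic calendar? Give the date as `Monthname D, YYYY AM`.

Hathor 23, 1778 AM

Both dates share Julian Day Number 2474161; in the Coptic calendar that is 23 Hathor 1778 AM.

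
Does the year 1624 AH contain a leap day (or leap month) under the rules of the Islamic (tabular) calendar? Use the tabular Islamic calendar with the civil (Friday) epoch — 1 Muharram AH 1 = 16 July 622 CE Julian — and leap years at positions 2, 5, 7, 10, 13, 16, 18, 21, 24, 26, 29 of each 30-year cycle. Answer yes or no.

Year 1624 AH is year 4 of its 30-year cycle; leap positions are 2, 5, 7, 10, 13, 16, 18, 21, 24, 26, 29, so it is a common year (354 days).

no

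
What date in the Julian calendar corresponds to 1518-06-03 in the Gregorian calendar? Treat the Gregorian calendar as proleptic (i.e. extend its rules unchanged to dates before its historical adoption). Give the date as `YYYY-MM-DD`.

1518-05-24

For dates in this range the Gregorian date is 10 days ahead of the Julian.
3 June 1518 Gregorian − 10 days → 24 May 1518 Julian.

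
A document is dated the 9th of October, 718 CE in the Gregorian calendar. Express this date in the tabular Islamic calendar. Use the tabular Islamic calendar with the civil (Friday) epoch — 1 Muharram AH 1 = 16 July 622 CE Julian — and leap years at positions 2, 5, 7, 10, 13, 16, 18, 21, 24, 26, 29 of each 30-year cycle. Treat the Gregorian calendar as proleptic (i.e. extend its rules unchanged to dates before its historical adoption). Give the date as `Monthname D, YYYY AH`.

Julian Day Number of the source date = 1983585.
Converting JDN 1983585 to the tabular Islamic calendar gives 5 Rabi' al-Awwal 100 AH.

Rabi' al-Awwal 5, 100 AH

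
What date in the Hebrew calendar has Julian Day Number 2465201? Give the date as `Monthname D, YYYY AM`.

Sivan 8, 5797 AM

The Gregorian equivalent of JDN 2465201 is 22 May 2037.
In the Hebrew calendar that day is Sivan 8, 5797 AM.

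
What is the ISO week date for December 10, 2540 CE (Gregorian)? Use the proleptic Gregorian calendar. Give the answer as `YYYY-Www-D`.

The weekday is Saturday (ISO weekday 6).
That Saturday belongs to ISO week 49 of ISO year 2540.

2540-W49-6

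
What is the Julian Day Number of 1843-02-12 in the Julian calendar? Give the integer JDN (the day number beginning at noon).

Equivalently 24 February 1843 (Gregorian).
JDN 2451545 is 1 January 2000 CE (Gregorian); the target day is −57289 days from there, so JDN = 2394256.

2394256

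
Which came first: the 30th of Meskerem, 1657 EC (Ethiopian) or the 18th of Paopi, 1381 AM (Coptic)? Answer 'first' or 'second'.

First date → JDN 2329104; second date → JDN 2329122.
JDN 2329104 < JDN 2329122, so the first date is earlier.

first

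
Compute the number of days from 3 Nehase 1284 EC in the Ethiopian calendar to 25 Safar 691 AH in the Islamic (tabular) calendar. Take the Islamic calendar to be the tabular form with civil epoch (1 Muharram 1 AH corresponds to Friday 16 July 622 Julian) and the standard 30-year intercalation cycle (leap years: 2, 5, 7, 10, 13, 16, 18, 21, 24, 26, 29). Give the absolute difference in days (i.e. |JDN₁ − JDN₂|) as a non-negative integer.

162

JDN of the first date = 2193169.
JDN of the second date = 2193007.
|2193007 − 2193169| = 162.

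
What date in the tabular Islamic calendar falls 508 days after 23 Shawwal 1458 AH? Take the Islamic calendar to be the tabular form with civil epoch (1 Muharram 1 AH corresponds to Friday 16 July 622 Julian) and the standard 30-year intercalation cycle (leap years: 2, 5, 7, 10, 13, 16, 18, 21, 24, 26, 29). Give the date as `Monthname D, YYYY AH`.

The starting date is JDN 2465040; 2465040 + 508 = 2465548.
JDN 2465548 corresponds to Rabi' al-Awwal 29, 1460 AH.

Rabi' al-Awwal 29, 1460 AH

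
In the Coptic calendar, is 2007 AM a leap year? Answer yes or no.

2007 mod 4 = 3; in the Coptic calendar a year is leap when year mod 4 = 3, so it is a leap year.

yes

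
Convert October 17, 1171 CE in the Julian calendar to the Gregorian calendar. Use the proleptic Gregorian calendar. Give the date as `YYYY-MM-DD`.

1171-10-24

At this point the Julian calendar is 7 days behind the Gregorian.
17 October 1171 Julian + 7 days → 24 October 1171 Gregorian.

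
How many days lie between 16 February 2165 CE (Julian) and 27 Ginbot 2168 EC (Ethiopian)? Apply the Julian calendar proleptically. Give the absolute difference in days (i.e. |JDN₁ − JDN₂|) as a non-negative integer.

4113

JDN of the first date = 2511871.
JDN of the second date = 2515984.
|2515984 − 2511871| = 4113.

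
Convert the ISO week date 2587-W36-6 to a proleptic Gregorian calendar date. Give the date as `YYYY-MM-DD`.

ISO week 1 of 2587 is the week containing the first Thursday of 2587.
Week 36, day 6 (Saturday) lands on 2587-09-08.

2587-09-08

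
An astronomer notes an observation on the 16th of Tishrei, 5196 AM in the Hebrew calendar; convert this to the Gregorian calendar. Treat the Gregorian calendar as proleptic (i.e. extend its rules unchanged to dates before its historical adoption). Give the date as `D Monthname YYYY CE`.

18 October 1435 CE

Julian Day Number of the source date = 2245473.
Converting JDN 2245473 to the Gregorian calendar gives 18 October 1435 CE.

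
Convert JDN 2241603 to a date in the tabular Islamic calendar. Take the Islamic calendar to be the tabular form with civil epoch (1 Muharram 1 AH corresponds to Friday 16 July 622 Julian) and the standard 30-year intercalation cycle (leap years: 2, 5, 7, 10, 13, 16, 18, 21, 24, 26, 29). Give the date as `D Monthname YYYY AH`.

14 Rabi' al-Thani 828 AH

The proleptic Gregorian equivalent of JDN 2241603 is 14 March 1425.
In the tabular Islamic calendar that day is 14 Rabi' al-Thani 828 AH.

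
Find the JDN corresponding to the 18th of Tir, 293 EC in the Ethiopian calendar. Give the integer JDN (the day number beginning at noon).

Equivalently 14 January 301 (proleptic Gregorian).
JDN 2400001 is 17 November 1858 CE (Gregorian), MJD 0; the target day is −568990 days from there, so JDN = 1831011.

1831011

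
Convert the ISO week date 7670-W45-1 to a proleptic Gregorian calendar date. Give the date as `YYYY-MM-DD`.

7670-11-03

ISO week 1 of 7670 is the week containing the first Thursday of 7670.
Week 45, day 1 (Monday) lands on 7670-11-03.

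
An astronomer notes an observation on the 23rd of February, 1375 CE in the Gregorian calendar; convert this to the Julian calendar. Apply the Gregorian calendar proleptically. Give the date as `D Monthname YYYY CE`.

15 February 1375 CE

For dates in this range the Gregorian date is 8 days ahead of the Julian.
23 February 1375 Gregorian − 8 days → 15 February 1375 Julian.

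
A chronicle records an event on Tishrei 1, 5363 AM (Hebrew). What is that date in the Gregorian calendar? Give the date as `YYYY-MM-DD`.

1602-09-16

Julian Day Number of the source date = 2306437.
Converting JDN 2306437 to the Gregorian calendar gives 16 September 1602 CE.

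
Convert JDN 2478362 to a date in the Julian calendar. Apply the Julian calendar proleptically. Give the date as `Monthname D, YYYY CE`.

JDN 2478362 is 3 June 2073 in the Gregorian calendar.
In the Julian calendar that day is May 21, 2073 CE.

May 21, 2073 CE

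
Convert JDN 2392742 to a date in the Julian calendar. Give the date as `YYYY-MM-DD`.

The Gregorian equivalent of JDN 2392742 is 2 January 1839.
In the Julian calendar that day is 1838-12-21.

1838-12-21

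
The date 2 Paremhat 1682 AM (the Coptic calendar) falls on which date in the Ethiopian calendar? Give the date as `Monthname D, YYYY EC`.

The source date corresponds to 11 March 1966 in the Gregorian calendar (JDN 2439196).
That day falls on 2 Megabit 1958 EC in the Ethiopian calendar.

Megabit 2, 1958 EC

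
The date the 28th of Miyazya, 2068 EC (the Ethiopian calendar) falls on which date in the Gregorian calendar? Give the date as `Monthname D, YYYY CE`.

Both dates share Julian Day Number 2479430; in the Gregorian calendar that is 6 May 2076 CE.

May 6, 2076 CE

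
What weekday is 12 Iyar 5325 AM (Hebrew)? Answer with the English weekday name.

This is JDN 2292777 (23 April 1565 Gregorian).
Since JDN mod 7 = 4 (0 = Monday), the day is Friday.

Friday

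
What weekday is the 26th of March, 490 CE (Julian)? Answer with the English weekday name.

Monday

In the proleptic Gregorian calendar this is 27 March 490 (JDN 1900115).
Since JDN mod 7 = 0 (0 = Monday), the day is Monday.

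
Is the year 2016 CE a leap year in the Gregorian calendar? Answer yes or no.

yes

2016 is divisible by 4 and not by 100, so it is a leap year.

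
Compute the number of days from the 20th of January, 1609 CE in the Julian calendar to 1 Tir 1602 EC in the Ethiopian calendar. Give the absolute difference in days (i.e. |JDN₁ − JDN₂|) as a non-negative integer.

JDN of the first date = 2308765.
JDN of the second date = 2309106.
|2309106 − 2308765| = 341.

341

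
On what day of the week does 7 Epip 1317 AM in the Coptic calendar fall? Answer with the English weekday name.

Wednesday

Equivalently 11 July 1601 Gregorian, JDN 2306005.
Since JDN mod 7 = 2 (0 = Monday), the day is Wednesday.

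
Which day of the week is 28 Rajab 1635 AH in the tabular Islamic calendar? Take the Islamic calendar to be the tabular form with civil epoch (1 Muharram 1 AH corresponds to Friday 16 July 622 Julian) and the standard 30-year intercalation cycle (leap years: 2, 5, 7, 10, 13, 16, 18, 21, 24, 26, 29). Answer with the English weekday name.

Monday

In the Gregorian calendar this is 13 June 2208 (JDN 2527679).
JDN 2527679 mod 7 = 0, and JDN 0 was a Monday, so this is a Monday.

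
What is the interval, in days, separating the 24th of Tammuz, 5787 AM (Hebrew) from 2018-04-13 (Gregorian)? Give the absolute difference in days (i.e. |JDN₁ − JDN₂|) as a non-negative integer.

JDN of the first date = 2461616.
JDN of the second date = 2458222.
|2458222 − 2461616| = 3394.

3394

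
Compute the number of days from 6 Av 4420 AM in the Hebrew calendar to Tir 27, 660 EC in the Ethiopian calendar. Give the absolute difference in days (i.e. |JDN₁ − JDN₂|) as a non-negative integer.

JDN of the first date = 1962322.
JDN of the second date = 1965067.
|1965067 − 1962322| = 2745.

2745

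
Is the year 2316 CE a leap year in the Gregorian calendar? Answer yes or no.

yes

2316 is divisible by 4 and not by 100, so it is a leap year.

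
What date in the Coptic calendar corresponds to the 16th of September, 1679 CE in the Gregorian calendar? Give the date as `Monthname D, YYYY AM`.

Thout 8, 1396 AM

Julian Day Number of the source date = 2334561.
Converting JDN 2334561 to the Coptic calendar gives 8 Thout 1396 AM.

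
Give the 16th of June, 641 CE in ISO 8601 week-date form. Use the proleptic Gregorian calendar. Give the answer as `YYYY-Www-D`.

0641-W24-3

The weekday is Wednesday (ISO weekday 3).
That Wednesday belongs to ISO week 24 of ISO year 641.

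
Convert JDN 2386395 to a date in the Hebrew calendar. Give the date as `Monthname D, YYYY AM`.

Av 19, 5581 AM

The Gregorian equivalent of JDN 2386395 is 17 August 1821.
In the Hebrew calendar that day is Av 19, 5581 AM.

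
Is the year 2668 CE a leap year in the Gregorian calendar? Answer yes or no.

2668 is divisible by 4 and not by 100, so it is a leap year.

yes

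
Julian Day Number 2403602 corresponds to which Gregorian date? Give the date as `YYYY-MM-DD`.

1868-09-26

Counting from JDN 2299161 = 15 Oct 1582 gives an offset of 104441 days.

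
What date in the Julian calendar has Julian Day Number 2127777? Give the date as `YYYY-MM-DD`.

The proleptic Gregorian equivalent of JDN 2127777 is 22 July 1113.
In the Julian calendar that day is 1113-07-15.

1113-07-15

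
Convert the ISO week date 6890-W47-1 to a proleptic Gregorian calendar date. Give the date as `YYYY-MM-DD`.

ISO week 1 of 6890 is the week containing the first Thursday of 6890.
Week 47, day 1 (Monday) lands on 6890-11-20.

6890-11-20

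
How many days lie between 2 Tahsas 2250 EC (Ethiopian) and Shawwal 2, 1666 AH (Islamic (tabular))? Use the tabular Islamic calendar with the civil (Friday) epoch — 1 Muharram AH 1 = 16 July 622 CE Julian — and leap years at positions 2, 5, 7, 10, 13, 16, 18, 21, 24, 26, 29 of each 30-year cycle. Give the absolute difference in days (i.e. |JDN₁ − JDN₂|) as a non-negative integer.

7032

First date → JDN 2545759; second date → JDN 2538727.
The interval is |2545759 − 2538727| = 7032 days.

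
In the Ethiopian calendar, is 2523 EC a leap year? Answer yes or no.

yes

2523 mod 4 = 3; in the Ethiopian calendar a year is leap when year mod 4 = 3, so it is a leap year.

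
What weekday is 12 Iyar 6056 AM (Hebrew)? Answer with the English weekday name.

This is JDN 2559792 (15 May 2296 Gregorian).
2559792 ≡ 4 (mod 7); counting from Monday = 0 gives Friday.

Friday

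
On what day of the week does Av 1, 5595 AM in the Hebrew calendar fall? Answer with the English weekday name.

This is JDN 2391487 (27 July 1835 Gregorian).
Since JDN mod 7 = 0 (0 = Monday), the day is Monday.

Monday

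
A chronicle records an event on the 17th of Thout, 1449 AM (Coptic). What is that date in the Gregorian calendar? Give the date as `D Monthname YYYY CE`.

Julian Day Number of the source date = 2353928.
Converting JDN 2353928 to the Gregorian calendar gives 25 September 1732 CE.

25 September 1732 CE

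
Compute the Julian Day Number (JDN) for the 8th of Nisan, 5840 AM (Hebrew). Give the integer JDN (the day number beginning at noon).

2480852

In the Gregorian calendar the same day is 28 March 2080.
JDN 2299161 is 15 October 1582 CE (Gregorian); the target day is +181691 days from there, so JDN = 2480852.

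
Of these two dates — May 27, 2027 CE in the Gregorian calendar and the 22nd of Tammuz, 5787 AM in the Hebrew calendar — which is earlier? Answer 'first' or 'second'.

first

Converting both to JDN: 2461553 vs 2461614; the smaller is the first.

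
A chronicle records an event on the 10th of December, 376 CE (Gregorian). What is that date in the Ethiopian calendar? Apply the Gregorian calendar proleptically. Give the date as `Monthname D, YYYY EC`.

Both dates share Julian Day Number 1858735; in the Ethiopian calendar that is 13 Tahsas 369 EC.

Tahsas 13, 369 EC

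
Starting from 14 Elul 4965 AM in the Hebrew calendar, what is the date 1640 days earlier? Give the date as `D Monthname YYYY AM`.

Counting 1640 days back from JDN 2161426 reaches JDN 2159786, which is 26 Adar 4961 AM.

26 Adar 4961 AM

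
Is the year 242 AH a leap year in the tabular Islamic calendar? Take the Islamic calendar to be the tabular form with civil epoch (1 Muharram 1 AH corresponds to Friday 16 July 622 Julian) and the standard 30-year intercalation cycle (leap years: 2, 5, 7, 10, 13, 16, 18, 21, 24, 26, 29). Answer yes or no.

yes

Year 242 AH is year 2 of its 30-year cycle; leap positions are 2, 5, 7, 10, 13, 16, 18, 21, 24, 26, 29, so it is a leap year (355 days).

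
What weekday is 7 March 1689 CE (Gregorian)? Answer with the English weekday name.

Monday

2338021 ≡ 0 (mod 7); counting from Monday = 0 gives Monday.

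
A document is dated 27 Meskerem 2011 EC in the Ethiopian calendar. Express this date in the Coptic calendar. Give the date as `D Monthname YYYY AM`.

The source date corresponds to 7 October 2018 in the Gregorian calendar (JDN 2458399).
That day falls on 27 Thout 1735 AM in the Coptic calendar.

27 Thout 1735 AM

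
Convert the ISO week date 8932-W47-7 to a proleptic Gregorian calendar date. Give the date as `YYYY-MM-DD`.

ISO week 1 of 8932 is the week containing the first Thursday of 8932.
Week 47, day 7 (Sunday) lands on 8932-11-23.

8932-11-23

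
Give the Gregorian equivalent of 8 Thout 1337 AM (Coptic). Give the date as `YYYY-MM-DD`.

Both dates share Julian Day Number 2313011; in the Gregorian calendar that is 15 September 1620 CE.

1620-09-15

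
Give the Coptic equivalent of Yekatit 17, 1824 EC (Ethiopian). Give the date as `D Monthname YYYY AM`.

Both dates share Julian Day Number 2390238; in the Coptic calendar that is 17 Meshir 1548 AM.

17 Meshir 1548 AM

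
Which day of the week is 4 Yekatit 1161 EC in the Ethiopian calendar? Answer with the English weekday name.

Wednesday

In the proleptic Gregorian calendar this is 5 February 1169 (JDN 2148064).
Since JDN mod 7 = 2 (0 = Monday), the day is Wednesday.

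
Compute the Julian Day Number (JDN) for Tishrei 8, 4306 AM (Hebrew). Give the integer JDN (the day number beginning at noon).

1920392

Equivalently 2 October 545 (proleptic Gregorian).
JDN 2299161 is 15 October 1582 CE (Gregorian); the target day is −378769 days from there, so JDN = 1920392.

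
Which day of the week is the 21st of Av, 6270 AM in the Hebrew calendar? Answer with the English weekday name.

Equivalently 28 August 2510 Gregorian, JDN 2638058.
2638058 ≡ 3 (mod 7); counting from Monday = 0 gives Thursday.

Thursday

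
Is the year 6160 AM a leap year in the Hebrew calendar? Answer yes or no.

Hebrew year 6160 is year 4 of its 19-year Metonic cycle; leap years are at positions 3, 6, 8, 11, 14, 17, 19, so it is a common year (12 months).

no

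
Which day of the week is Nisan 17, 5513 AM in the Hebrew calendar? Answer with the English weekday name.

Equivalently 21 April 1753 Gregorian, JDN 2361441.
Since JDN mod 7 = 5 (0 = Monday), the day is Saturday.

Saturday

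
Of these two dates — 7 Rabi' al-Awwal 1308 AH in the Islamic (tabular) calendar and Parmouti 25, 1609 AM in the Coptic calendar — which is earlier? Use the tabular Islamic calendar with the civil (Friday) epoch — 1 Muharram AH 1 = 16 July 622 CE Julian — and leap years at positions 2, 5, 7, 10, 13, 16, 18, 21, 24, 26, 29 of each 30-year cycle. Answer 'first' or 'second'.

first

First date → JDN 2411662; second date → JDN 2412586.
JDN 2411662 < JDN 2412586, so the first date is earlier.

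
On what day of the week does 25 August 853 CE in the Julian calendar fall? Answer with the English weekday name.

Equivalently 29 August 853 Gregorian, JDN 2032853.
JDN 2032853 mod 7 = 4, and JDN 0 was a Monday, so this is a Friday.

Friday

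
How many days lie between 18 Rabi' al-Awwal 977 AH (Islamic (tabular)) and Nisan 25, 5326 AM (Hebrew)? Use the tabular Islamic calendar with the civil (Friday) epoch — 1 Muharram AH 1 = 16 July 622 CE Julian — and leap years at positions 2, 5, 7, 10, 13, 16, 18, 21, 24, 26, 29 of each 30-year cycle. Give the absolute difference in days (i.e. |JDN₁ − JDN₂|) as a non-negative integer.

1235

JDN of the first date = 2294378.
JDN of the second date = 2293143.
|2293143 − 2294378| = 1235.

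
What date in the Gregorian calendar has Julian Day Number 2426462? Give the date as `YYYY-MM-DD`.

1931-04-30

JDN 2451545 is 1 Jan 2000; 2426462 is −25083 days from there.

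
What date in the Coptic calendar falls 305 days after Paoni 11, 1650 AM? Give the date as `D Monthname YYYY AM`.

The starting date is JDN 2427607; 2427607 + 305 = 2427912.
JDN 2427912 corresponds to 11 Parmouti 1651 AM.

11 Parmouti 1651 AM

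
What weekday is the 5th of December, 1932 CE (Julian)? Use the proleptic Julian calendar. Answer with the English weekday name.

Sunday

Equivalently 18 December 1932 Gregorian, JDN 2427060.
Since JDN mod 7 = 6 (0 = Monday), the day is Sunday.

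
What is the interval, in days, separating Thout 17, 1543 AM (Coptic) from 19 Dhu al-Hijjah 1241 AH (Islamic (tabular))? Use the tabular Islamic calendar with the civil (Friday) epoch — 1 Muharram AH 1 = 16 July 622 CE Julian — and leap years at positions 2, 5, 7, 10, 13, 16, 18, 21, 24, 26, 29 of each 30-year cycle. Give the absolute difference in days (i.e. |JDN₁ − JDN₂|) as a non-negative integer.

First date → JDN 2388261; second date → JDN 2388198.
The interval is |2388261 − 2388198| = 63 days.

63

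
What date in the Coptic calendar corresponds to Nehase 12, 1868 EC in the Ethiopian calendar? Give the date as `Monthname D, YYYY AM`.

The source date corresponds to 17 August 1876 in the Gregorian calendar (JDN 2406484).
That day falls on 12 Mesori 1592 AM in the Coptic calendar.

Mesori 12, 1592 AM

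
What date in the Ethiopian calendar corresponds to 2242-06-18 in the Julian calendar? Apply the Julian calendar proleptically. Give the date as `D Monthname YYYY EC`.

24 Sene 2234 EC

Julian Day Number of the source date = 2540117.
Converting JDN 2540117 to the Ethiopian calendar gives 24 Sene 2234 EC.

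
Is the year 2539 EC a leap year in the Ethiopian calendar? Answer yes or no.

2539 mod 4 = 3; in the Ethiopian calendar a year is leap when year mod 4 = 3, so it is a leap year.

yes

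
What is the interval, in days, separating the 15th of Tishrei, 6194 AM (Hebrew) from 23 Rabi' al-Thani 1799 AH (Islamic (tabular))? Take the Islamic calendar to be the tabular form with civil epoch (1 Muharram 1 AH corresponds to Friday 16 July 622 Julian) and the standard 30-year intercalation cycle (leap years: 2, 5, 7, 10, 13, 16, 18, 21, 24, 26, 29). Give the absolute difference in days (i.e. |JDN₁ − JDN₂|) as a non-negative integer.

24265

First date → JDN 2609967; second date → JDN 2585702.
The interval is |2609967 − 2585702| = 24265 days.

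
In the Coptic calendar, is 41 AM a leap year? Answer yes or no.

41 mod 4 = 1; in the Coptic calendar a year is leap when year mod 4 = 3, so it is a common year.

no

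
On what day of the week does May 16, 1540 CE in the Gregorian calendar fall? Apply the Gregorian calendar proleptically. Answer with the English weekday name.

Since JDN mod 7 = 3 (0 = Monday), the day is Thursday.

Thursday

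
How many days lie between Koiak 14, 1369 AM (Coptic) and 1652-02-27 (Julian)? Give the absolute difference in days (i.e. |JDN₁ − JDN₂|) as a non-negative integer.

First date → JDN 2324795; second date → JDN 2324508.
The interval is |2324795 − 2324508| = 287 days.

287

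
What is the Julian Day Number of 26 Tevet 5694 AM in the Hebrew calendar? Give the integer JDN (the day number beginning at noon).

In the Gregorian calendar the same day is 13 January 1934.
JDN 2400001 is 17 November 1858 CE (Gregorian), MJD 0; the target day is +27450 days from there, so JDN = 2427451.

2427451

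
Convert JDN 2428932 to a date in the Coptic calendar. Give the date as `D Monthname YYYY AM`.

25 Tobi 1654 AM

JDN 2428932 is 2 February 1938 in the Gregorian calendar.
In the Coptic calendar that day is 25 Tobi 1654 AM.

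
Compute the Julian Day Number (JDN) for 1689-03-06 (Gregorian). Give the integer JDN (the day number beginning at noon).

JDN 2451545 is 1 January 2000 CE (Gregorian); the target day is −113525 days from there, so JDN = 2338020.

2338020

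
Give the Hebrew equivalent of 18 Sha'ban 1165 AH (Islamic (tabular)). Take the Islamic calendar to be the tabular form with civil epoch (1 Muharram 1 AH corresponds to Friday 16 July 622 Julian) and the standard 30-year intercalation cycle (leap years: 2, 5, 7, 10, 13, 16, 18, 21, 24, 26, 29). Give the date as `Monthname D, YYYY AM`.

Tammuz 19, 5512 AM

Both dates share Julian Day Number 2361147; in the Hebrew calendar that is 19 Tammuz 5512 AM.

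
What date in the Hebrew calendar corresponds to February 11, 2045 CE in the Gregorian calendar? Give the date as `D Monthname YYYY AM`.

Julian Day Number of the source date = 2468023.
Converting JDN 2468023 to the Hebrew calendar gives 24 Shevat 5805 AM.

24 Shevat 5805 AM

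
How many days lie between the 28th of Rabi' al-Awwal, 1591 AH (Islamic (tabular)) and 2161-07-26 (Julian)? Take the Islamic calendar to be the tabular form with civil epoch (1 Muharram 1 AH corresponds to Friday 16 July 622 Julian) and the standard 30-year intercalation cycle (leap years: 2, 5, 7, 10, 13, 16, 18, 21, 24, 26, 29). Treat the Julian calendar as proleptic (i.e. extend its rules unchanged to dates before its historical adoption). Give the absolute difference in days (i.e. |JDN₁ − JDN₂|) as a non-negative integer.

First date → JDN 2511969; second date → JDN 2510570.
The interval is |2511969 − 2510570| = 1399 days.

1399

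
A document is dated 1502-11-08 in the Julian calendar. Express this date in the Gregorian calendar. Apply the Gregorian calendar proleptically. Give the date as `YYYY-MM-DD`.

1502-11-18

At this point the Julian calendar is 10 days behind the Gregorian.
8 November 1502 Julian + 10 days → 18 November 1502 Gregorian.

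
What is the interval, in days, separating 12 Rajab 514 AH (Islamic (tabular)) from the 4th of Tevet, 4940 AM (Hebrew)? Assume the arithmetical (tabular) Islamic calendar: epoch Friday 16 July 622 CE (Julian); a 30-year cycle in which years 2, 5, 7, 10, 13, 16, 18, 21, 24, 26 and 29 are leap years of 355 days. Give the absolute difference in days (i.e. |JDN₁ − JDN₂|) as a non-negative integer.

JDN of the first date = 2130418.
JDN of the second date = 2152026.
|2152026 − 2130418| = 21608.

21608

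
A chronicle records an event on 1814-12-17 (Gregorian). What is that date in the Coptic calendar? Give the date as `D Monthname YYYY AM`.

Julian Day Number of the source date = 2383960.
Converting JDN 2383960 to the Coptic calendar gives 9 Koiak 1531 AM.

9 Koiak 1531 AM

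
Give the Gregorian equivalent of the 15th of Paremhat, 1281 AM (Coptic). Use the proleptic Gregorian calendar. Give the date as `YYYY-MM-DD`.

Both dates share Julian Day Number 2292744; in the Gregorian calendar that is 21 March 1565 CE.

1565-03-21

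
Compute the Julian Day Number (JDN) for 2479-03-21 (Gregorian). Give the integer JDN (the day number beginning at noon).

2626576

JDN 2451545 is 1 January 2000 CE (Gregorian); the target day is +175031 days from there, so JDN = 2626576.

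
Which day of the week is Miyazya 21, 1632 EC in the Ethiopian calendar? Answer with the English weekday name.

Thursday

This is JDN 2320174 (26 April 1640 Gregorian).
2320174 ≡ 3 (mod 7); counting from Monday = 0 gives Thursday.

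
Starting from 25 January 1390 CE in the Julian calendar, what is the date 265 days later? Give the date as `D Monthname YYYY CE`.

17 October 1390 CE

The starting date is JDN 2228780; 2228780 + 265 = 2229045.
JDN 2229045 corresponds to 17 October 1390 CE.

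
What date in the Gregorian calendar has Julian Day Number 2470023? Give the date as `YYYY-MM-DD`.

Counting from JDN 2299161 = 15 Oct 1582 gives an offset of 170862 days.

2050-08-04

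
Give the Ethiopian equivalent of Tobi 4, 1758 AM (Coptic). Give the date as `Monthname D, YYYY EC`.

The source date corresponds to 12 January 2042 in the Gregorian calendar (JDN 2466897).
That day falls on 4 Tir 2034 EC in the Ethiopian calendar.

Tir 4, 2034 EC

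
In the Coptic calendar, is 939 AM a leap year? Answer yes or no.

939 mod 4 = 3; in the Coptic calendar a year is leap when year mod 4 = 3, so it is a leap year.

yes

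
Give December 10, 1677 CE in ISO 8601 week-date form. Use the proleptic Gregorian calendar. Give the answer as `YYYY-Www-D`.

1677-W49-5

The weekday is Friday (ISO weekday 5).
That Friday belongs to ISO week 49 of ISO year 1677.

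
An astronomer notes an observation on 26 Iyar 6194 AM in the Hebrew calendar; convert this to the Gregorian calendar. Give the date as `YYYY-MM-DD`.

2434-06-05

Julian Day Number of the source date = 2610216.
Converting JDN 2610216 to the Gregorian calendar gives 5 June 2434 CE.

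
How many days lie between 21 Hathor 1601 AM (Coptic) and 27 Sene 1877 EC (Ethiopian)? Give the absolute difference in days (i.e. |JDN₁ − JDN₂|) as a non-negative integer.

JDN of the first date = 2409510.
JDN of the second date = 2409726.
|2409726 − 2409510| = 216.

216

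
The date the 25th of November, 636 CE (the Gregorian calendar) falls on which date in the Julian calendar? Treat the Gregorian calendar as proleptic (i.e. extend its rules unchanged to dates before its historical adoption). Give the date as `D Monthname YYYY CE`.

22 November 636 CE

The Julian–Gregorian offset here is 3 days (Julian trailing).
25 November 636 Gregorian − 3 days → 22 November 636 Julian.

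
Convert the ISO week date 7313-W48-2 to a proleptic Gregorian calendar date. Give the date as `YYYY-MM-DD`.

7313-11-28

ISO week 1 of 7313 is the week containing the first Thursday of 7313.
Week 48, day 2 (Tuesday) lands on 7313-11-28.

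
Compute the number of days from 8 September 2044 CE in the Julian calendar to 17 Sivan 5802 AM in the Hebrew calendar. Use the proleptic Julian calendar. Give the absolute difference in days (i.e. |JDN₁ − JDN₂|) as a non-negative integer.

839

JDN of the first date = 2467880.
JDN of the second date = 2467041.
|2467041 − 2467880| = 839.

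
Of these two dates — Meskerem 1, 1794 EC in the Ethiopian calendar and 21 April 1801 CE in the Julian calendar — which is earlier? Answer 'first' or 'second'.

Converting both to JDN: 2379114 vs 2378984; the smaller is the second.

second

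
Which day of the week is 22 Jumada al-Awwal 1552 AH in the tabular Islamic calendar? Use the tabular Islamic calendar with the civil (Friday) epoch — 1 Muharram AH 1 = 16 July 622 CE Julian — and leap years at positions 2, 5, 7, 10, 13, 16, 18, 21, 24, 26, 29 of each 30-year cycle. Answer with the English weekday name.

In the Gregorian calendar this is 29 September 2127 (JDN 2498202).
2498202 ≡ 0 (mod 7); counting from Monday = 0 gives Monday.

Monday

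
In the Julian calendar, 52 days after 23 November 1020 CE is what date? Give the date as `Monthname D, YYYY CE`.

JDN of 23 November 1020 CE = 2093940.
2093940 + 52 = 2093992.
JDN 2093992 in the Julian calendar is January 14, 1021 CE.

January 14, 1021 CE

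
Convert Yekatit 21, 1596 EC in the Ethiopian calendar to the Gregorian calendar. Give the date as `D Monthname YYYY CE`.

Both dates share Julian Day Number 2306965; in the Gregorian calendar that is 26 February 1604 CE.

26 February 1604 CE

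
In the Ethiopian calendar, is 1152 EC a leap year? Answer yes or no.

no

1152 mod 4 = 0; in the Ethiopian calendar a year is leap when year mod 4 = 3, so it is a common year.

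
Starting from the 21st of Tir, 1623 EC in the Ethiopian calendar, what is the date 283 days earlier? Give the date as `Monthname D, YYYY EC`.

The starting date is JDN 2316796; 2316796 − 283 = 2316513.
JDN 2316513 corresponds to Miyazya 13, 1622 EC.

Miyazya 13, 1622 EC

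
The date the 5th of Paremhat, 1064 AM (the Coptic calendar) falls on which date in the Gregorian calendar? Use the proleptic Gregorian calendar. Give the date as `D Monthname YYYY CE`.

Julian Day Number of the source date = 2213475.
Converting JDN 2213475 to the Gregorian calendar gives 9 March 1348 CE.

9 March 1348 CE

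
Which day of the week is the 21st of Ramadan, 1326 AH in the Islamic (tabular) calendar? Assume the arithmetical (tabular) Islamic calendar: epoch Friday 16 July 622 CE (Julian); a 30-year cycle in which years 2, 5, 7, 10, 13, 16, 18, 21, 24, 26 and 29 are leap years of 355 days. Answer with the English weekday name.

This is JDN 2418232 (17 October 1908 Gregorian).
JDN 2418232 mod 7 = 5, and JDN 0 was a Monday, so this is a Saturday.

Saturday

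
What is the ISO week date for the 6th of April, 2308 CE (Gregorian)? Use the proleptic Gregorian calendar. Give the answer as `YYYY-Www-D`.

The weekday is Monday (ISO weekday 1).
That Monday belongs to ISO week 15 of ISO year 2308.

2308-W15-1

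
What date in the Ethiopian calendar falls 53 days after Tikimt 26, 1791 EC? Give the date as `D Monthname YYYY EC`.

19 Tahsas 1791 EC

The starting date is JDN 2378073; 2378073 + 53 = 2378126.
JDN 2378126 corresponds to 19 Tahsas 1791 EC.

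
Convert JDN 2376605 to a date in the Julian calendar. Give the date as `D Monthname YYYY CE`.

16 October 1794 CE

JDN 2376605 is 27 October 1794 in the Gregorian calendar.
In the Julian calendar that day is 16 October 1794 CE.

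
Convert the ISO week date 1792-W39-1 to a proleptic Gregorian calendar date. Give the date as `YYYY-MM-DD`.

ISO week 1 of 1792 is the week containing the first Thursday of 1792.
Week 39, day 1 (Monday) lands on 1792-09-24.

1792-09-24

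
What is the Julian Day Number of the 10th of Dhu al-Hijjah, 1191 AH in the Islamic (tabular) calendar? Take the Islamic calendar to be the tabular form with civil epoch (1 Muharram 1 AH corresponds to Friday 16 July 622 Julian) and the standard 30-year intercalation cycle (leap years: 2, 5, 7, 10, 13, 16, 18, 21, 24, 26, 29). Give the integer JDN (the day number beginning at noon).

Equivalently 9 January 1778 (Gregorian).
JDN 2400001 is 17 November 1858 CE (Gregorian), MJD 0; the target day is −29531 days from there, so JDN = 2370470.

2370470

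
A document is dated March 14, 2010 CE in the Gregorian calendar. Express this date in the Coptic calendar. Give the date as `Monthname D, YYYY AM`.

Paremhat 5, 1726 AM

Both dates share Julian Day Number 2455270; in the Coptic calendar that is 5 Paremhat 1726 AM.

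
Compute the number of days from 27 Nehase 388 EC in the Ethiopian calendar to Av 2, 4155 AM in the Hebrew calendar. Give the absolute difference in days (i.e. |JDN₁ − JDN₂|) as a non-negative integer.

First date → JDN 1865929; second date → JDN 1865517.
The interval is |1865929 − 1865517| = 412 days.

412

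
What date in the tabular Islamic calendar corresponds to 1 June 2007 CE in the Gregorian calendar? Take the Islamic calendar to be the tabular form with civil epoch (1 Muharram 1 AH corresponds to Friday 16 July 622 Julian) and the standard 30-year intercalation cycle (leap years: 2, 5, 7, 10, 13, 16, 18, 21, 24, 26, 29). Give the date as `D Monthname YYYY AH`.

15 Jumada al-Awwal 1428 AH

Both dates share Julian Day Number 2454253; in the tabular Islamic calendar that is 15 Jumada al-Awwal 1428 AH.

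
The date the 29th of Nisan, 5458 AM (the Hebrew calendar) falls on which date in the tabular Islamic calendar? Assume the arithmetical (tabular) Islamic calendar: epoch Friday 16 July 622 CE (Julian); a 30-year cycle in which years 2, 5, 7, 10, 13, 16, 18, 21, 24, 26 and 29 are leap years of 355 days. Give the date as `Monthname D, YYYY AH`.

Ramadan 29, 1109 AH

The source date corresponds to 10 April 1698 in the Gregorian calendar (JDN 2341342).
That day falls on 29 Ramadan 1109 AH in the tabular Islamic calendar.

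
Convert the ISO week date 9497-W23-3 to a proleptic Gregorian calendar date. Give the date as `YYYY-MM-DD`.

9497-06-09

ISO week 1 of 9497 is the week containing the first Thursday of 9497.
Week 23, day 3 (Wednesday) lands on 9497-06-09.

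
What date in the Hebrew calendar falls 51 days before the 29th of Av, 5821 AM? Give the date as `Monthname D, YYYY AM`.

JDN of the 29th of Av, 5821 AM = 2474052.
2474052 − 51 = 2474001.
JDN 2474001 in the Hebrew calendar is Tammuz 7, 5821 AM.

Tammuz 7, 5821 AM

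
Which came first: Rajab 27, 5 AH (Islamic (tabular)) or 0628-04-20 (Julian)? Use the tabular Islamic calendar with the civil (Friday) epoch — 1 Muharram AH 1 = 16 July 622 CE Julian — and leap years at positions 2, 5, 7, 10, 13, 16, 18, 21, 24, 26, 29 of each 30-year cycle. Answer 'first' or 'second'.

first

Converting both to JDN: 1950060 vs 1950545; the smaller is the first.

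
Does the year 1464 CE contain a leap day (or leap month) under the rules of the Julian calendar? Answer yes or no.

yes

1464 mod 4 = 0, so it is a leap year in the Julian calendar.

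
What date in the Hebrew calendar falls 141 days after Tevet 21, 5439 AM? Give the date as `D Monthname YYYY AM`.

JDN of Tevet 21, 5439 AM = 2334307.
2334307 + 141 = 2334448.
JDN 2334448 in the Hebrew calendar is 15 Sivan 5439 AM.

15 Sivan 5439 AM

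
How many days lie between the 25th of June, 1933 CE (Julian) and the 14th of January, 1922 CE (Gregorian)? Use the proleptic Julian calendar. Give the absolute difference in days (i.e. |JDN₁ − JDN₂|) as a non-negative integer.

4193

JDN of the first date = 2427262.
JDN of the second date = 2423069.
|2423069 − 2427262| = 4193.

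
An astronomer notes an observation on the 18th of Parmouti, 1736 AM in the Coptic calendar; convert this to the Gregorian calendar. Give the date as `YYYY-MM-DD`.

2020-04-26

Both dates share Julian Day Number 2458966; in the Gregorian calendar that is 26 April 2020 CE.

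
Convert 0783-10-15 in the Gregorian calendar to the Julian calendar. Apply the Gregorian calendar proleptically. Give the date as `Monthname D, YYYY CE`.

October 11, 783 CE

The Julian–Gregorian offset here is 4 days (Julian trailing).
15 October 783 Gregorian − 4 days → 11 October 783 Julian.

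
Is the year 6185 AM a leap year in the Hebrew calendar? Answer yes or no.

Hebrew year 6185 is year 10 of its 19-year Metonic cycle; leap years are at positions 3, 6, 8, 11, 14, 17, 19, so it is a common year (12 months).

no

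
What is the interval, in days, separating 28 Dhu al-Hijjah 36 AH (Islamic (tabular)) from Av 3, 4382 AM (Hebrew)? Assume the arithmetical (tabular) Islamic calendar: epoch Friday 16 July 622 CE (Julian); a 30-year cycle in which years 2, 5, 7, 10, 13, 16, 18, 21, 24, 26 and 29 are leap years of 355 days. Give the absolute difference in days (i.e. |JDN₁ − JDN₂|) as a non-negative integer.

12755

JDN of the first date = 1961195.
JDN of the second date = 1948440.
|1948440 − 1961195| = 12755.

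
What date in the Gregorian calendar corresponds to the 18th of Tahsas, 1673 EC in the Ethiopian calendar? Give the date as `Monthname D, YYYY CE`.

December 24, 1680 CE

Both dates share Julian Day Number 2335026; in the Gregorian calendar that is 24 December 1680 CE.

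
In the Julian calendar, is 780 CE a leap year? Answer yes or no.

780 mod 4 = 0, so it is a leap year in the Julian calendar.

yes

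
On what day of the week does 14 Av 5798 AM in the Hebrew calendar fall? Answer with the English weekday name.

In the Gregorian calendar this is 15 August 2038 (JDN 2465651).
JDN 2465651 mod 7 = 6, and JDN 0 was a Monday, so this is a Sunday.

Sunday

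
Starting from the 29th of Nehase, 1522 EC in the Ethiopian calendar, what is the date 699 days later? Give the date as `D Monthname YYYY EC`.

JDN of the 29th of Nehase, 1522 EC = 2280124.
2280124 + 699 = 2280823.
JDN 2280823 in the Ethiopian calendar is 27 Hamle 1524 EC.

27 Hamle 1524 EC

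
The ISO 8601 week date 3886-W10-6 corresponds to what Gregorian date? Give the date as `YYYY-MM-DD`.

3886-03-13

ISO week 1 of 3886 is the week containing the first Thursday of 3886.
Week 10, day 6 (Saturday) lands on 3886-03-13.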